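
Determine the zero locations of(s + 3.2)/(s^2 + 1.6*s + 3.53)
Set numerator = 0: s + 3.2 = 0 → Zeros: -3.2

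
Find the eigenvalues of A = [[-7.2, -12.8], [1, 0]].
Eigenvalues solve det(λI - A) = 0.
Characteristic polynomial: λ^2 + 7.2*λ + 12.8 = 0.
Factor: (λ + 4)(λ + 3.2) = 0.
Roots: -3.2, -4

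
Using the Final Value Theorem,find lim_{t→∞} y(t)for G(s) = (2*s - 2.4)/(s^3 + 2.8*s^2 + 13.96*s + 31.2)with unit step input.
FVT: lim_{t→∞} y(t) = lim_{s→0} s*Y(s) where Y(s) = G(s)/s.
= lim_{s→0} G(s) = G(0) = num(0)/den(0) = -2.4/31.2 = -0.07692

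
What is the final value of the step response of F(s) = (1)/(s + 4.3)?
FVT: lim_{t→∞} y(t) = lim_{s→0} s*Y(s) where Y(s) = F(s)/s.
= lim_{s→0} F(s) = F(0) = num(0)/den(0) = 1/4.3 = 0.2326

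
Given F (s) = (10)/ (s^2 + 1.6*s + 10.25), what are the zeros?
Numerator is a nonzero constant (10) → Zeros: none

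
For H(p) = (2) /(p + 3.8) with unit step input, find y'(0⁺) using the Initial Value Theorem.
IVT: y'(0⁺) = lim_{p→∞} p²·Y(p) = lim_{p→∞} p·H(p).
deg(num) = 0, deg(den) = 1, relative degree = 1, so p·H(p) → (leading num)/(leading den) = 2/1 = 2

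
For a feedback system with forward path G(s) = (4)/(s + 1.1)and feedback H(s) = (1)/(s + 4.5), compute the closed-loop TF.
Closed-loop T = G/(1+GH).
Numerator: G_num * H_den = 4*s + 18.
Denominator: G_den * H_den + G_num * H_num = (s^2 + 5.6*s + 4.95) + (4) = s^2 + 5.6*s + 8.95.
T(s) = (4*s + 18)/(s^2 + 5.6*s + 8.95)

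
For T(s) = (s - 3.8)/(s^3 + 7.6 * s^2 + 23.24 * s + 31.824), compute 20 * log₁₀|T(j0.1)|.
Substitute s = j*0.1: T(j0.1) = -0.118826 + 0.0118443j.
|T(j0.1)| = sqrt(Re² + Im²) = 0.1194.
20*log₁₀(0.1194) = -18.46 dB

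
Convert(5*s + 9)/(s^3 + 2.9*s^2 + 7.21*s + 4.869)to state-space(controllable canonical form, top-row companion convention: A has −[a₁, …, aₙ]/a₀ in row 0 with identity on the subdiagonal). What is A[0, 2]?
Reachable canonical form for den = s^3 + 2.9*s^2 + 7.21*s + 4.869: top row of A = -[a₁,a₂,...,aₙ]/a₀, ones on the subdiagonal, zeros elsewhere.
A = [[-2.9, -7.21, -4.869], [1, 0, 0], [0, 1, 0]].
A[0,2] = -4.869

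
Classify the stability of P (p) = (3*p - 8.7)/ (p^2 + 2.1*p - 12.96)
Denominator: p^2 + 2.1*p - 12.96 = (p - 2.7)(p + 4.8). Poles: -4.8, 2.7. Unstable (1 pole(s) in RHP)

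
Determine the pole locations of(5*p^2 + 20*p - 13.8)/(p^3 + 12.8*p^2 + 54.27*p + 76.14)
Set denominator = 0: p^3 + 12.8*p^2 + 54.27*p + 76.14 = (p + 4.7)(p + 3.6)(p + 4.5) = 0 → Poles: -3.6, -4.5, -4.7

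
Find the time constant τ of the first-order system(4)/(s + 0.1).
First-order system: τ = -1/pole. Pole = -0.1. τ = -1/(-0.1) = 10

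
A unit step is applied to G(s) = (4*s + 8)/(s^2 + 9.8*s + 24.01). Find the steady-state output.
FVT: lim_{t→∞} y(t) = lim_{s→0} s*Y(s) where Y(s) = G(s)/s.
= lim_{s→0} G(s) = G(0) = num(0)/den(0) = 8/24.01 = 0.3332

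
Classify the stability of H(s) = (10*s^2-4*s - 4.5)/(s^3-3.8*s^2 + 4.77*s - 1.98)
Denominator: s^3 - 3.8*s^2 + 4.77*s - 1.98 = (s - 1.2)(s - 1.5)(s - 1.1). Poles: 1.1, 1.2, 1.5. Unstable (3 pole(s) in RHP)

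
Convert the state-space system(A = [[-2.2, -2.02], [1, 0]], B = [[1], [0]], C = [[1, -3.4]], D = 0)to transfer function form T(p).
T(p) = C(pI - A)⁻¹B + D.
Characteristic polynomial det(pI - A) = p^2 + 2.2*p + 2.02.
Numerator from C·adj(pI-A)·B + D·det(pI-A) = p - 3.4.
T(p) = (p - 3.4)/(p^2 + 2.2*p + 2.02)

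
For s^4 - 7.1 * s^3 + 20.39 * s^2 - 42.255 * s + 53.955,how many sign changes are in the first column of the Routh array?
Routh array:
s^4: [1, 20.39, 53.955]; s^3: [-7.1, -42.255]; s^2: [14.4386, 53.955]; s^1: [-15.7233]; s^0: [53.955]
First column: [1, -7.1, 14.4386, -15.7233, 53.955]. Sign changes = 4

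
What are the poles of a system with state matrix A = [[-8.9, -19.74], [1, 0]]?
Eigenvalues solve det(λI - A) = 0.
Characteristic polynomial: λ^2 + 8.9*λ + 19.74 = 0.
Factor: (λ + 4.2)(λ + 4.7) = 0.
Roots: -4.2, -4.7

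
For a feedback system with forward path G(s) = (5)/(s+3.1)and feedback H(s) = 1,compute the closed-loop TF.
Closed-loop T = G/(1+GH).
Numerator: G_num * H_den = 5.
Denominator: G_den * H_den + G_num * H_num = (s + 3.1) + (5) = s + 8.1.
T(s) = (5)/(s + 8.1)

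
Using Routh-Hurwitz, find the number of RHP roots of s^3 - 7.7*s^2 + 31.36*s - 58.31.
Routh array:
s^3: [1, 31.36]; s^2: [-7.7, -58.31]; s^1: [23.7873]; s^0: [-58.31]
First column: [1, -7.7, 23.7873, -58.31]. Sign changes = RHP roots = 3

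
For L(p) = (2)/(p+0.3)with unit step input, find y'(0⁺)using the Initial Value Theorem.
IVT: y'(0⁺) = lim_{p→∞} p²·Y(p) = lim_{p→∞} p·L(p).
deg(num) = 0, deg(den) = 1, relative degree = 1, so p·L(p) → (leading num)/(leading den) = 2/1 = 2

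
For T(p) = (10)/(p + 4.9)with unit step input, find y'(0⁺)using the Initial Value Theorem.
IVT: y'(0⁺) = lim_{p→∞} p²·Y(p) = lim_{p→∞} p·T(p).
deg(num) = 0, deg(den) = 1, relative degree = 1, so p·T(p) → (leading num)/(leading den) = 10/1 = 10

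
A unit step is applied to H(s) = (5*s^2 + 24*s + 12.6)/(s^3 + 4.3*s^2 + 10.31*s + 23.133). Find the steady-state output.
FVT: lim_{t→∞} y(t) = lim_{s→0} s*Y(s) where Y(s) = H(s)/s.
= lim_{s→0} H(s) = H(0) = num(0)/den(0) = 12.6/23.133 = 0.5447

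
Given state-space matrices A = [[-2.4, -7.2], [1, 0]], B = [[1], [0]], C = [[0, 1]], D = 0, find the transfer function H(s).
H(s) = C(sI - A)⁻¹B + D.
Characteristic polynomial det(sI - A) = s^2 + 2.4*s + 7.2.
Numerator from C·adj(sI-A)·B + D·det(sI-A) = 1.
H(s) = (1)/(s^2 + 2.4*s + 7.2)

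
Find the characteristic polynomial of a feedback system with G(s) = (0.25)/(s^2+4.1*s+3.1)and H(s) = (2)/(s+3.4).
Characteristic poly = G_den * H_den + G_num * H_num = (s^3 + 7.5*s^2 + 17.04*s + 10.54) + (0.5) = s^3 + 7.5*s^2 + 17.04*s + 11.04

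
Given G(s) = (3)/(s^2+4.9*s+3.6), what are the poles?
Set denominator = 0: s^2 + 4.9*s + 3.6 = (s + 4)(s + 0.9) = 0 → Poles: -0.9, -4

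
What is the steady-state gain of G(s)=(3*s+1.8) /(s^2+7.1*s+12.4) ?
DC gain = G(0) = num(0)/den(0) = 1.8/12.4 = 0.1452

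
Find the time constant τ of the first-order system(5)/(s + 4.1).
First-order system: τ = -1/pole. Pole = -4.1. τ = -1/(-4.1) = 0.2439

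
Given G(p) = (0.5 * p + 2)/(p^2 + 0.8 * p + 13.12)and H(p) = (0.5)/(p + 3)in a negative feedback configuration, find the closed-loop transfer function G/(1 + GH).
Closed-loop T = G/(1+GH).
Numerator: G_num * H_den = 0.5*p^2 + 3.5*p + 6.
Denominator: G_den * H_den + G_num * H_num = (p^3 + 3.8*p^2 + 15.52*p + 39.36) + (0.25*p + 1) = p^3 + 3.8*p^2 + 15.77*p + 40.36.
T(p) = (0.5*p^2 + 3.5*p + 6)/(p^3 + 3.8*p^2 + 15.77*p + 40.36)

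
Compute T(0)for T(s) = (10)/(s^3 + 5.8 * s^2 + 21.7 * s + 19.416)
DC gain = T(0) = num(0)/den(0) = 10/19.416 = 0.515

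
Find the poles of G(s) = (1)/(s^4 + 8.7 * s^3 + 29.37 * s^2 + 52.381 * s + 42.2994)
Set denominator = 0: s^4 + 8.7*s^3 + 29.37*s^2 + 52.381*s + 42.2994 = (s + 2.2)(s + 3.9)(s^2 + 2.6*s + 4.93) = 0 → Poles: -1.3 + 1.8j, -1.3 - 1.8j, -2.2, -3.9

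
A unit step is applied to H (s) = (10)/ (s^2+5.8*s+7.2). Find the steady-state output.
FVT: lim_{t→∞} y(t) = lim_{s→0} s*Y(s) where Y(s) = H(s)/s.
= lim_{s→0} H(s) = H(0) = num(0)/den(0) = 10/7.2 = 1.389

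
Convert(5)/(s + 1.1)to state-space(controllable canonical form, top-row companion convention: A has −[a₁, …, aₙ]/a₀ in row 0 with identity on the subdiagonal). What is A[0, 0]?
Reachable canonical form for den = s + 1.1: top row of A = -[a₁,a₂,...,aₙ]/a₀, ones on the subdiagonal, zeros elsewhere.
A = [[-1.1]].
A[0,0] = -1.1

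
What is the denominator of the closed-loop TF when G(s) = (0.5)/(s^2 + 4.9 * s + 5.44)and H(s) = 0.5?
Characteristic poly = G_den * H_den + G_num * H_num = (s^2 + 4.9*s + 5.44) + (0.25) = s^2 + 4.9*s + 5.69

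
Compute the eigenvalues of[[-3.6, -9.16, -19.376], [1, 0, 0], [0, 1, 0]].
Eigenvalues solve det(λI - A) = 0.
Characteristic polynomial: λ^3 + 3.6*λ^2 + 9.16*λ + 19.376 = 0.
Factor: (λ + 2.8)(λ^2 + 0.8*λ + 6.92) = 0.
Roots: -0.4 + 2.6j, -0.4 - 2.6j, -2.8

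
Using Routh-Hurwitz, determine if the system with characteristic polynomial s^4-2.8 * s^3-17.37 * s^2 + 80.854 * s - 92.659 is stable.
Routh array:
s^4: [1, -17.37, -92.659]; s^3: [-2.8, 80.854]; s^2: [11.5064, -92.659]; s^1: [58.3062]; s^0: [-92.659]
First column: [1, -2.8, 11.5064, 58.3062, -92.659]. Sign changes = 3.
No, unstable (3 RHP root(s))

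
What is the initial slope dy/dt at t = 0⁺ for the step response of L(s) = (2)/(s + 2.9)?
IVT: y'(0⁺) = lim_{s→∞} s²·Y(s) = lim_{s→∞} s·L(s).
deg(num) = 0, deg(den) = 1, relative degree = 1, so s·L(s) → (leading num)/(leading den) = 2/1 = 2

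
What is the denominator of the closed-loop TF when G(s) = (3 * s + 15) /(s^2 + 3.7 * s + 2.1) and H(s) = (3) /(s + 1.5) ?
Characteristic poly = G_den * H_den + G_num * H_num = (s^3 + 5.2*s^2 + 7.65*s + 3.15) + (9*s + 45) = s^3 + 5.2*s^2 + 16.65*s + 48.15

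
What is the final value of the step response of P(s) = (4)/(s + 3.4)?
FVT: lim_{t→∞} y(t) = lim_{s→0} s*Y(s) where Y(s) = P(s)/s.
= lim_{s→0} P(s) = P(0) = num(0)/den(0) = 4/3.4 = 1.176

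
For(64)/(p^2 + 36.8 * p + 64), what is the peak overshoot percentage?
Standard form: ωn²/(p²+2ζωn·p+ωn²) → ωn = 8, ζ = 2.3.
ζ ≥ 1, so the response is non-oscillatory: peak overshoot = 0%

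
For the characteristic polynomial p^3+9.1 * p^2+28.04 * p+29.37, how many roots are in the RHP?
p^3 + 9.1*p^2 + 28.04*p + 29.37 = (p + 3.3)(p^2 + 5.8*p + 8.9). Poles: -2.9 + 0.7j, -2.9 - 0.7j, -3.3. RHP poles (Re>0): 0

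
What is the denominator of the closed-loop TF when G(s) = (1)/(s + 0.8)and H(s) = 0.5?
Characteristic poly = G_den * H_den + G_num * H_num = (s + 0.8) + (0.5) = s + 1.3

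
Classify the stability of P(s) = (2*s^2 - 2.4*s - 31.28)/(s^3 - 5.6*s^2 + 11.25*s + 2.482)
Denominator: s^3 - 5.6*s^2 + 11.25*s + 2.482 = (s + 0.2)(s^2 - 5.8*s + 12.41). Poles: -0.2, 2.9 + 2j, 2.9 - 2j. Unstable (2 pole(s) in RHP)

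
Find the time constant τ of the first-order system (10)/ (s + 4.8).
First-order system: τ = -1/pole. Pole = -4.8. τ = -1/(-4.8) = 0.2083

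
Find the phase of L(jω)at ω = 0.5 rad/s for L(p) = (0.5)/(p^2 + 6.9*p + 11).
Substitute p = j*0.5: L(j0.5) = 0.0421684 - 0.0135331j.
∠L(j0.5) = atan2(Im, Re) = atan2(-0.0135331, 0.0421684) = -17.79°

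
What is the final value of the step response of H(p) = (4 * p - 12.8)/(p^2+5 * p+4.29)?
FVT: lim_{t→∞} y(t) = lim_{p→0} p*Y(p) where Y(p) = H(p)/p.
= lim_{p→0} H(p) = H(0) = num(0)/den(0) = -12.8/4.29 = -2.984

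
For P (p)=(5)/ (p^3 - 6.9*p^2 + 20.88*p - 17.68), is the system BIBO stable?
Denominator: p^3 - 6.9*p^2 + 20.88*p - 17.68 = (p - 1.3)(p^2 - 5.6*p + 13.6). Poles: 1.3, 2.8 + 2.4j, 2.8 - 2.4j. All Re(p)<0: No (unstable)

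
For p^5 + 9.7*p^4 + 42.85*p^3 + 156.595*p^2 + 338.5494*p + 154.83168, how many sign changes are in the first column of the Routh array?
Routh array:
p^5: [1, 42.85, 338.5494]; p^4: [9.7, 156.595, 154.83168]; p^3: [26.7062, 322.587]; p^2: [39.4275, 154.83168]; p^1: [217.712]; p^0: [154.83168]
First column: [1, 9.7, 26.7062, 39.4275, 217.712, 154.83168]. Sign changes = 0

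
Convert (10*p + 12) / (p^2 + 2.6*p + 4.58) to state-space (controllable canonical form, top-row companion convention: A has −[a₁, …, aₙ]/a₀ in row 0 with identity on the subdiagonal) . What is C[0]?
Reachable canonical form: C = numerator coefficients (right-aligned, zero-padded to length n).
num = 10*p + 12, C = [[10, 12]].
C[0] = 10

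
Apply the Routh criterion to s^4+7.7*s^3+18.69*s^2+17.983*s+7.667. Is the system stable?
Routh array:
s^4: [1, 18.69, 7.667]; s^3: [7.7, 17.983]; s^2: [16.3545, 7.667]; s^1: [14.3732]; s^0: [7.667]
First column: [1, 7.7, 16.3545, 14.3732, 7.667]. Sign changes = 0.
Yes, stable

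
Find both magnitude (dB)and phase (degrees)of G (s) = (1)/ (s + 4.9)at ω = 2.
Substitute s = j*2: G(j2) = 0.174938 - 0.0714031j.
|G| = 20*log₁₀(sqrt(Re²+Im²)) = -14.47 dB.
∠G = atan2(Im, Re) = -22.20°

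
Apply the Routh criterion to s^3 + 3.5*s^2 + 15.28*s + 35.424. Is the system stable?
Routh array:
s^3: [1, 15.28]; s^2: [3.5, 35.424]; s^1: [5.15886]; s^0: [35.424]
First column: [1, 3.5, 5.15886, 35.424]. Sign changes = 0.
Yes, stable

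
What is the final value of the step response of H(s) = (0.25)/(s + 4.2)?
FVT: lim_{t→∞} y(t) = lim_{s→0} s*Y(s) where Y(s) = H(s)/s.
= lim_{s→0} H(s) = H(0) = num(0)/den(0) = 0.25/4.2 = 0.05952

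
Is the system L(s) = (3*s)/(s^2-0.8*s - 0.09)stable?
Denominator: s^2 - 0.8*s - 0.09 = (s - 0.9)(s + 0.1). Poles: -0.1, 0.9. All Re(p)<0: No (unstable)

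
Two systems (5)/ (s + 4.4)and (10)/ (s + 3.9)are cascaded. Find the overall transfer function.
Series: H = H₁ · H₂ = (n₁·n₂)/(d₁·d₂).
Num: n₁·n₂ = 50. Den: d₁·d₂ = s^2 + 8.3*s + 17.16.
H(s) = (50)/(s^2 + 8.3*s + 17.16)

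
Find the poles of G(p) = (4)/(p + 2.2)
Set denominator = 0: p + 2.2 = 0 → Poles: -2.2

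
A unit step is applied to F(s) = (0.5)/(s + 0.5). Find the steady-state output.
FVT: lim_{t→∞} y(t) = lim_{s→0} s*Y(s) where Y(s) = F(s)/s.
= lim_{s→0} F(s) = F(0) = num(0)/den(0) = 0.5/0.5 = 1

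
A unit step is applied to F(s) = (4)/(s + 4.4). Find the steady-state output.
FVT: lim_{t→∞} y(t) = lim_{s→0} s*Y(s) where Y(s) = F(s)/s.
= lim_{s→0} F(s) = F(0) = num(0)/den(0) = 4/4.4 = 0.9091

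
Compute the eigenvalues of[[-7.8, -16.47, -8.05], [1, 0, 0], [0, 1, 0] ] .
Eigenvalues solve det(λI - A) = 0.
Characteristic polynomial: λ^3 + 7.8*λ^2 + 16.47*λ + 8.05 = 0.
Factor: (λ + 4.6)(λ + 0.7)(λ + 2.5) = 0.
Roots: -0.7, -2.5, -4.6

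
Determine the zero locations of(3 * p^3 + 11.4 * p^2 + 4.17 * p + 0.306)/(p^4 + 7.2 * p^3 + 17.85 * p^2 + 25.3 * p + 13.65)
Set numerator = 0: 3*p^3 + 11.4*p^2 + 4.17*p + 0.306 = 3*(p + 0.1)(p + 0.3)(p + 3.4) = 0 → Zeros: -0.1, -0.3, -3.4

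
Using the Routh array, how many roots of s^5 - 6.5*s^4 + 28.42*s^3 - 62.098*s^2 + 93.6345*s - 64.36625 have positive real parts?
Routh array:
s^5: [1, 28.42, 93.6345]; s^4: [-6.5, -62.098, -64.36625]; s^3: [18.8665, 83.732]; s^2: [-33.2501, -64.36625]; s^1: [47.2099]; s^0: [-64.36625]
First column: [1, -6.5, 18.8665, -33.2501, 47.2099, -64.36625]. Sign changes = RHP roots = 5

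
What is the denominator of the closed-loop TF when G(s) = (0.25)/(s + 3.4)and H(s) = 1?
Characteristic poly = G_den * H_den + G_num * H_num = (s + 3.4) + (0.25) = s + 3.65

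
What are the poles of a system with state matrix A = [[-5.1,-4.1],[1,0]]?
Eigenvalues solve det(λI - A) = 0.
Characteristic polynomial: λ^2 + 5.1*λ + 4.1 = 0.
Factor: (λ + 4.1)(λ + 1) = 0.
Roots: -1, -4.1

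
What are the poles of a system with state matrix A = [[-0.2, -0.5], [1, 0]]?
Eigenvalues solve det(λI - A) = 0.
Characteristic polynomial: λ^2 + 0.2*λ + 0.5 = 0.
Roots: -0.1 + 0.7j, -0.1 - 0.7j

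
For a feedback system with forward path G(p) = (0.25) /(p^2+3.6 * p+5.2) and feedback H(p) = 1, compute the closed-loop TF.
Closed-loop T = G/(1+GH).
Numerator: G_num * H_den = 0.25.
Denominator: G_den * H_den + G_num * H_num = (p^2 + 3.6*p + 5.2) + (0.25) = p^2 + 3.6*p + 5.45.
T(p) = (0.25)/(p^2 + 3.6*p + 5.45)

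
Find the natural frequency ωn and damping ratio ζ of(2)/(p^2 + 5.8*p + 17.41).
Underdamped: complex pole -2.9 + 3j. ωn = |pole| = 4.173, ζ = -Re(pole)/ωn = 0.695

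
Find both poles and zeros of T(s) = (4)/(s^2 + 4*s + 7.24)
Set denominator = 0: s^2 + 4*s + 7.24 = 0 → Poles: -2 + 1.8j, -2 - 1.8j
Numerator is a nonzero constant (4) → Zeros: none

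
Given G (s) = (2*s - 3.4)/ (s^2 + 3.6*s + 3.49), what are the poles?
Set denominator = 0: s^2 + 3.6*s + 3.49 = 0 → Poles: -1.8 + 0.5j, -1.8 - 0.5j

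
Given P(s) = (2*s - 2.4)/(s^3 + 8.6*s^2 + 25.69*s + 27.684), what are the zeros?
Set numerator = 0: 2*s - 2.4 = 0 → Zeros: 1.2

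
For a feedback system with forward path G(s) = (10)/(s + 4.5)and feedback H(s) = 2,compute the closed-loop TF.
Closed-loop T = G/(1+GH).
Numerator: G_num * H_den = 10.
Denominator: G_den * H_den + G_num * H_num = (s + 4.5) + (20) = s + 24.5.
T(s) = (10)/(s + 24.5)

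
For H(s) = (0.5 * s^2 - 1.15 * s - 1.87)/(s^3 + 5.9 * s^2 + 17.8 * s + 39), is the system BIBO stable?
Denominator: s^3 + 5.9*s^2 + 17.8*s + 39 = (s + 3.9)(s^2 + 2*s + 10). Poles: -1 + 3j, -1 - 3j, -3.9. All Re(p)<0: Yes (stable)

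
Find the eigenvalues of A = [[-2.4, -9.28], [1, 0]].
Eigenvalues solve det(λI - A) = 0.
Characteristic polynomial: λ^2 + 2.4*λ + 9.28 = 0.
Roots: -1.2 + 2.8j, -1.2 - 2.8j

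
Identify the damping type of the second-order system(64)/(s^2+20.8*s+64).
Standard form: ωn²/(s²+2ζωn·s+ωn²) gives ωn=8, ζ=1.3.
Overdamped (ζ = 1.3 > 1)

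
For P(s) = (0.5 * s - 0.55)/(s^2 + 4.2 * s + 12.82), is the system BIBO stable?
Denominator: s^2 + 4.2*s + 12.82. Poles: -2.1 + 2.9j, -2.1 - 2.9j. All Re(p)<0: Yes (stable)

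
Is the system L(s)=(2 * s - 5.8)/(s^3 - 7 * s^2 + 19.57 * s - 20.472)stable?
Denominator: s^3 - 7*s^2 + 19.57*s - 20.472 = (s - 2.4)(s^2 - 4.6*s + 8.53). Poles: 2.3 + 1.8j, 2.3 - 1.8j, 2.4. All Re(p)<0: No (unstable)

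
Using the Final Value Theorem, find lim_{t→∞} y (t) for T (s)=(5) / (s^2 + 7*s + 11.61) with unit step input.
FVT: lim_{t→∞} y(t) = lim_{s→0} s*Y(s) where Y(s) = T(s)/s.
= lim_{s→0} T(s) = T(0) = num(0)/den(0) = 5/11.61 = 0.4307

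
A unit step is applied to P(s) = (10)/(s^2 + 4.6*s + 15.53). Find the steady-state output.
FVT: lim_{t→∞} y(t) = lim_{s→0} s*Y(s) where Y(s) = P(s)/s.
= lim_{s→0} P(s) = P(0) = num(0)/den(0) = 10/15.53 = 0.6439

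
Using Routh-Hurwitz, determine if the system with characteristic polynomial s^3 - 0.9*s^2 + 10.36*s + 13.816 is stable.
Routh array:
s^3: [1, 10.36]; s^2: [-0.9, 13.816]; s^1: [25.7111]; s^0: [13.816]
First column: [1, -0.9, 25.7111, 13.816]. Sign changes = 2.
No, unstable (2 RHP root(s))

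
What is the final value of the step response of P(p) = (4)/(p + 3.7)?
FVT: lim_{t→∞} y(t) = lim_{p→0} p*Y(p) where Y(p) = P(p)/p.
= lim_{p→0} P(p) = P(0) = num(0)/den(0) = 4/3.7 = 1.081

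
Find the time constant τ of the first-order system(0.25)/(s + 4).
First-order system: τ = -1/pole. Pole = -4. τ = -1/(-4) = 0.25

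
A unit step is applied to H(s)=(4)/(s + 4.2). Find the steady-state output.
FVT: lim_{t→∞} y(t) = lim_{s→0} s*Y(s) where Y(s) = H(s)/s.
= lim_{s→0} H(s) = H(0) = num(0)/den(0) = 4/4.2 = 0.9524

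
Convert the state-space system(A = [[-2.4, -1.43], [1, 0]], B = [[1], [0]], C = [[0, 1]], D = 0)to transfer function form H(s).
H(s) = C(sI - A)⁻¹B + D.
Characteristic polynomial det(sI - A) = s^2 + 2.4*s + 1.43.
Numerator from C·adj(sI-A)·B + D·det(sI-A) = 1.
H(s) = (1)/(s^2 + 2.4*s + 1.43)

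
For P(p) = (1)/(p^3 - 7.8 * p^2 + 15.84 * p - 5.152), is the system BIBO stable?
Denominator: p^3 - 7.8*p^2 + 15.84*p - 5.152 = (p - 4.6)(p - 2.8)(p - 0.4). Poles: 0.4, 2.8, 4.6. All Re(p)<0: No (unstable)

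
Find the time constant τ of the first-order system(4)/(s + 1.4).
First-order system: τ = -1/pole. Pole = -1.4. τ = -1/(-1.4) = 0.7143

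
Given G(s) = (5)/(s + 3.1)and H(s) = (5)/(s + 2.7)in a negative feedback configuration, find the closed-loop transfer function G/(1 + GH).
Closed-loop T = G/(1+GH).
Numerator: G_num * H_den = 5*s + 13.5.
Denominator: G_den * H_den + G_num * H_num = (s^2 + 5.8*s + 8.37) + (25) = s^2 + 5.8*s + 33.37.
T(s) = (5*s + 13.5)/(s^2 + 5.8*s + 33.37)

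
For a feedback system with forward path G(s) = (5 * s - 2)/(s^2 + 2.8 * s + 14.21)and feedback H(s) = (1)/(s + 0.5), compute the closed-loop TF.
Closed-loop T = G/(1+GH).
Numerator: G_num * H_den = 5*s^2 + 0.5*s - 1.
Denominator: G_den * H_den + G_num * H_num = (s^3 + 3.3*s^2 + 15.61*s + 7.105) + (5*s - 2) = s^3 + 3.3*s^2 + 20.61*s + 5.105.
T(s) = (5*s^2 + 0.5*s - 1)/(s^3 + 3.3*s^2 + 20.61*s + 5.105)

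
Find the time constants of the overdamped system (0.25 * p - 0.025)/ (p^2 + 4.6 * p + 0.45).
Overdamped: real poles at -0.1, -4.5. τ = -1/pole → τ₁ = 10, τ₂ = 0.2222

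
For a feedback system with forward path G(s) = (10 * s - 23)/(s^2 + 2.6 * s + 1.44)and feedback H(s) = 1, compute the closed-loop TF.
Closed-loop T = G/(1+GH).
Numerator: G_num * H_den = 10*s - 23.
Denominator: G_den * H_den + G_num * H_num = (s^2 + 2.6*s + 1.44) + (10*s - 23) = s^2 + 12.6*s - 21.56.
T(s) = (10*s - 23)/(s^2 + 12.6*s - 21.56)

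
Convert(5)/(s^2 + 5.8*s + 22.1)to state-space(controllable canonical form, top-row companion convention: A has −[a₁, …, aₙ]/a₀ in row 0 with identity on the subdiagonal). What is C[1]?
Reachable canonical form: C = numerator coefficients (right-aligned, zero-padded to length n).
num = 5, C = [[0, 5]].
C[1] = 5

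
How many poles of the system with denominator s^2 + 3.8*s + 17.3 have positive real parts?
Poles: -1.9 + 3.7j, -1.9 - 3.7j. RHP poles (Re>0): 0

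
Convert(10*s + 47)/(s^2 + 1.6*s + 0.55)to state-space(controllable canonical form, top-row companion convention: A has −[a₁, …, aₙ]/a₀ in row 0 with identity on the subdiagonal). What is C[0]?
Reachable canonical form: C = numerator coefficients (right-aligned, zero-padded to length n).
num = 10*s + 47, C = [[10, 47]].
C[0] = 10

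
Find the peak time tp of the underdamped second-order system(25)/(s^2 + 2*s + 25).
Standard form: ωn²/(s²+2ζωn·s+ωn²) → ωn = 5, ζ = 0.2.
ωd = ωn·√(1-ζ²) = 5·√(1-0.2²) = 4.899.
tp = π/ωd = π/4.899 = 0.6413 s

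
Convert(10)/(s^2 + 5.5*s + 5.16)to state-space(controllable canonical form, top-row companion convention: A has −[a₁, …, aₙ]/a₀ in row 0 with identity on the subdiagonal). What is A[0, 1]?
Reachable canonical form for den = s^2 + 5.5*s + 5.16: top row of A = -[a₁,a₂,...,aₙ]/a₀, ones on the subdiagonal, zeros elsewhere.
A = [[-5.5, -5.16], [1, 0]].
A[0,1] = -5.16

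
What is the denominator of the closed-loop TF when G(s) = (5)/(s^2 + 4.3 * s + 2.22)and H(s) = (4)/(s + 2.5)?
Characteristic poly = G_den * H_den + G_num * H_num = (s^3 + 6.8*s^2 + 12.97*s + 5.55) + (20) = s^3 + 6.8*s^2 + 12.97*s + 25.55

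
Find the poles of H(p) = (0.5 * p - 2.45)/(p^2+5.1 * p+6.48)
Set denominator = 0: p^2 + 5.1*p + 6.48 = (p + 2.7)(p + 2.4) = 0 → Poles: -2.4, -2.7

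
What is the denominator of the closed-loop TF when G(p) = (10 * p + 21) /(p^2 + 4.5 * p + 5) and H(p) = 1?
Characteristic poly = G_den * H_den + G_num * H_num = (p^2 + 4.5*p + 5) + (10*p + 21) = p^2 + 14.5*p + 26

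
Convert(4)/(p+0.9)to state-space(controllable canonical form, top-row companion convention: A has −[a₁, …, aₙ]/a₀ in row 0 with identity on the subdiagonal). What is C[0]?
Reachable canonical form: C = numerator coefficients (right-aligned, zero-padded to length n).
num = 4, C = [[4]].
C[0] = 4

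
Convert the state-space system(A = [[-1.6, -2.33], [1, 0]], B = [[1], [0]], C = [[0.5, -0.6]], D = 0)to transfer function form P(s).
P(s) = C(sI - A)⁻¹B + D.
Characteristic polynomial det(sI - A) = s^2 + 1.6*s + 2.33.
Numerator from C·adj(sI-A)·B + D·det(sI-A) = 0.5*s - 0.6.
P(s) = (0.5*s - 0.6)/(s^2 + 1.6*s + 2.33)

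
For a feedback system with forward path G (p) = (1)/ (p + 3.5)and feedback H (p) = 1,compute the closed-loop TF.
Closed-loop T = G/(1+GH).
Numerator: G_num * H_den = 1.
Denominator: G_den * H_den + G_num * H_num = (p + 3.5) + (1) = p + 4.5.
T(p) = (1)/(p + 4.5)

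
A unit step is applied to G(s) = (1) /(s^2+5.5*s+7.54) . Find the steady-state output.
FVT: lim_{t→∞} y(t) = lim_{s→0} s*Y(s) where Y(s) = G(s)/s.
= lim_{s→0} G(s) = G(0) = num(0)/den(0) = 1/7.54 = 0.1326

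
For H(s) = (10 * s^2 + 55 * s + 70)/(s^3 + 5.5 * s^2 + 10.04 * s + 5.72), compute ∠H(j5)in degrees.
Substitute s = j*5: H(j5) = 0.137207 - 2.16469j.
∠H(j5) = atan2(Im, Re) = atan2(-2.16469, 0.137207) = -86.37°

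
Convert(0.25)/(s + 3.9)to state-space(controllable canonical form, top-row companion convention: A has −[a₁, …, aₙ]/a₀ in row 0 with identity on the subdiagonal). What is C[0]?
Reachable canonical form: C = numerator coefficients (right-aligned, zero-padded to length n).
num = 0.25, C = [[0.25]].
C[0] = 0.25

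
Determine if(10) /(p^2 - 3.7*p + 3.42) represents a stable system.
Denominator: p^2 - 3.7*p + 3.42 = (p - 1.9)(p - 1.8). Poles: 1.8, 1.9. All Re(p)<0: No (unstable)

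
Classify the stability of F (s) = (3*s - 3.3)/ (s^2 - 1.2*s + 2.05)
Denominator: s^2 - 1.2*s + 2.05. Poles: 0.6 + 1.3j, 0.6 - 1.3j. Unstable (2 pole(s) in RHP)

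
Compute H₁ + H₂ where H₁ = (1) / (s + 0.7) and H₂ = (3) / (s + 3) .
Parallel: H = H₁ + H₂ = (n₁·d₂ + n₂·d₁)/(d₁·d₂).
n₁·d₂ = s + 3. n₂·d₁ = 3*s + 2.1. Sum = 4*s + 5.1. d₁·d₂ = s^2 + 3.7*s + 2.1.
H(s) = (4*s + 5.1)/(s^2 + 3.7*s + 2.1)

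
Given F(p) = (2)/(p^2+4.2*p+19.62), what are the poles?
Set denominator = 0: p^2 + 4.2*p + 19.62 = 0 → Poles: -2.1 + 3.9j, -2.1 - 3.9j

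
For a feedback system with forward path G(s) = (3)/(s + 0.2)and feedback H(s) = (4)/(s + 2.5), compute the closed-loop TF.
Closed-loop T = G/(1+GH).
Numerator: G_num * H_den = 3*s + 7.5.
Denominator: G_den * H_den + G_num * H_num = (s^2 + 2.7*s + 0.5) + (12) = s^2 + 2.7*s + 12.5.
T(s) = (3*s + 7.5)/(s^2 + 2.7*s + 12.5)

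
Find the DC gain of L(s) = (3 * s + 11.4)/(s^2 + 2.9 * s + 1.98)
DC gain = L(0) = num(0)/den(0) = 11.4/1.98 = 5.758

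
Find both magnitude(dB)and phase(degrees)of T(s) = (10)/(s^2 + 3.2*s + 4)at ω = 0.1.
Substitute s = j*0.1: T(j0.1) = 2.49025 - 0.199719j.
|T| = 20*log₁₀(sqrt(Re²+Im²)) = 7.95 dB.
∠T = atan2(Im, Re) = -4.59°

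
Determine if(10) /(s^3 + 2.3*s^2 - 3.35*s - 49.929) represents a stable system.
Denominator: s^3 + 2.3*s^2 - 3.35*s - 49.929 = (s - 3.3)(s^2 + 5.6*s + 15.13). Poles: -2.8 + 2.7j, -2.8 - 2.7j, 3.3. All Re(p)<0: No (unstable)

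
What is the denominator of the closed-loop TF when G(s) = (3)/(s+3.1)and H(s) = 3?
Characteristic poly = G_den * H_den + G_num * H_num = (s + 3.1) + (9) = s + 12.1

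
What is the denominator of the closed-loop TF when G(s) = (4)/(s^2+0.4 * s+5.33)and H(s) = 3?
Characteristic poly = G_den * H_den + G_num * H_num = (s^2 + 0.4*s + 5.33) + (12) = s^2 + 0.4*s + 17.33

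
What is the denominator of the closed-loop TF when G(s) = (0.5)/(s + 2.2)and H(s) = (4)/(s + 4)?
Characteristic poly = G_den * H_den + G_num * H_num = (s^2 + 6.2*s + 8.8) + (2) = s^2 + 6.2*s + 10.8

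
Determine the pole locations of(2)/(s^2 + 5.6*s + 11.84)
Set denominator = 0: s^2 + 5.6*s + 11.84 = 0 → Poles: -2.8 + 2j, -2.8 - 2j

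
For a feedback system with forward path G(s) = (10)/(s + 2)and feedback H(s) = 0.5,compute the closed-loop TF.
Closed-loop T = G/(1+GH).
Numerator: G_num * H_den = 10.
Denominator: G_den * H_den + G_num * H_num = (s + 2) + (5) = s + 7.
T(s) = (10)/(s + 7)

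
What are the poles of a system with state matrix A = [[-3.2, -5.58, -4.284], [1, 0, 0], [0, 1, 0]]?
Eigenvalues solve det(λI - A) = 0.
Characteristic polynomial: λ^3 + 3.2*λ^2 + 5.58*λ + 4.284 = 0.
Factor: (λ + 1.4)(λ^2 + 1.8*λ + 3.06) = 0.
Roots: -0.9 + 1.5j, -0.9 - 1.5j, -1.4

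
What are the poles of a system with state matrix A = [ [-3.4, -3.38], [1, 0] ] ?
Eigenvalues solve det(λI - A) = 0.
Characteristic polynomial: λ^2 + 3.4*λ + 3.38 = 0.
Roots: -1.7 + 0.7j, -1.7 - 0.7j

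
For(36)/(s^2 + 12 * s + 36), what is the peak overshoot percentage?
Standard form: ωn²/(s²+2ζωn·s+ωn²) → ωn = 6, ζ = 1.
ζ ≥ 1, so the response is non-oscillatory: peak overshoot = 0%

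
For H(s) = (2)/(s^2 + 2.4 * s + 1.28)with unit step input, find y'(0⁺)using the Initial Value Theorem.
IVT: y'(0⁺) = lim_{s→∞} s²·Y(s) = lim_{s→∞} s·H(s).
deg(num) = 0, deg(den) = 2, relative degree = 2 ≥ 2, so s·H(s) → 0. Initial slope = 0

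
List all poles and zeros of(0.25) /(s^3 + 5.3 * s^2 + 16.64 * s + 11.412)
Set denominator = 0: s^3 + 5.3*s^2 + 16.64*s + 11.412 = (s + 0.9)(s^2 + 4.4*s + 12.68) = 0 → Poles: -0.9, -2.2 + 2.8j, -2.2 - 2.8j
Numerator is a nonzero constant (0.25) → Zeros: none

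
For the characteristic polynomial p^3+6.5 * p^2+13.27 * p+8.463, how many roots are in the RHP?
p^3 + 6.5*p^2 + 13.27*p + 8.463 = (p + 1.3)(p + 2.1)(p + 3.1). Poles: -1.3, -2.1, -3.1. RHP poles (Re>0): 0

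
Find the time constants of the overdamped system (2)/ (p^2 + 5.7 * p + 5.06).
Overdamped: real poles at -1.1, -4.6. τ = -1/pole → τ₁ = 0.9091, τ₂ = 0.2174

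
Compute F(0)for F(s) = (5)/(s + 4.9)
DC gain = F(0) = num(0)/den(0) = 5/4.9 = 1.02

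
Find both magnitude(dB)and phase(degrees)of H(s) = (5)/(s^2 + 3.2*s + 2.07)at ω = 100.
Substitute s = j*100: H(j100) = -0.000499592 - 1.59902e-05j.
|H| = 20*log₁₀(sqrt(Re²+Im²)) = -66.02 dB.
∠H = atan2(Im, Re) = -178.17°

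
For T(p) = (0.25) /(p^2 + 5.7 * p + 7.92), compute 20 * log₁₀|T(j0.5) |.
Substitute p = j*0.5: T(j0.5) = 0.0286402 - 0.010642j.
|T(j0.5)| = sqrt(Re² + Im²) = 0.03055.
20*log₁₀(0.03055) = -30.30 dB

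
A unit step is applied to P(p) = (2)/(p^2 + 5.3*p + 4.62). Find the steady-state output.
FVT: lim_{t→∞} y(t) = lim_{p→0} p*Y(p) where Y(p) = P(p)/p.
= lim_{p→0} P(p) = P(0) = num(0)/den(0) = 2/4.62 = 0.4329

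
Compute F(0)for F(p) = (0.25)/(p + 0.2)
DC gain = F(0) = num(0)/den(0) = 0.25/0.2 = 1.25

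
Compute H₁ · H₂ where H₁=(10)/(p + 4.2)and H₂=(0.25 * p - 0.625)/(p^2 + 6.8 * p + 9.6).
Series: H = H₁ · H₂ = (n₁·n₂)/(d₁·d₂).
Num: n₁·n₂ = 2.5*p - 6.25. Den: d₁·d₂ = p^3 + 11*p^2 + 38.16*p + 40.32.
H(p) = (2.5*p - 6.25)/(p^3 + 11*p^2 + 38.16*p + 40.32)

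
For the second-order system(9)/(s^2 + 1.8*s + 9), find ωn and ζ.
Standard form: ωn²/(s²+2ζωn·s+ωn²).
const=9=ωn² → ωn=3, s coeff=1.8=2ζωn → ζ=0.3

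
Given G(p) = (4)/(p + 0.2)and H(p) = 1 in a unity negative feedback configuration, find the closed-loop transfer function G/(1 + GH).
Closed-loop T = G/(1+GH).
Numerator: G_num * H_den = 4.
Denominator: G_den * H_den + G_num * H_num = (p + 0.2) + (4) = p + 4.2.
T(p) = (4)/(p + 4.2)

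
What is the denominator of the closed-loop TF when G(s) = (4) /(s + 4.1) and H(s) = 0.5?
Characteristic poly = G_den * H_den + G_num * H_num = (s + 4.1) + (2) = s + 6.1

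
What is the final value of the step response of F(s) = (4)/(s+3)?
FVT: lim_{t→∞} y(t) = lim_{s→0} s*Y(s) where Y(s) = F(s)/s.
= lim_{s→0} F(s) = F(0) = num(0)/den(0) = 4/3 = 1.333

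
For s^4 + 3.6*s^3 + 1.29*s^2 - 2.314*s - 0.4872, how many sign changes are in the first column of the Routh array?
Routh array:
s^4: [1, 1.29, -0.4872]; s^3: [3.6, -2.314]; s^2: [1.93278, -0.4872]; s^1: [-1.40654]; s^0: [-0.4872]
First column: [1, 3.6, 1.93278, -1.40654, -0.4872]. Sign changes = 1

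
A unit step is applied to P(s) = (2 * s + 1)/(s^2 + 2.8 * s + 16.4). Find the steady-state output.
FVT: lim_{t→∞} y(t) = lim_{s→0} s*Y(s) where Y(s) = P(s)/s.
= lim_{s→0} P(s) = P(0) = num(0)/den(0) = 1/16.4 = 0.06098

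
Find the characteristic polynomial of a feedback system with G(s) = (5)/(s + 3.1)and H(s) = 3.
Characteristic poly = G_den * H_den + G_num * H_num = (s + 3.1) + (15) = s + 18.1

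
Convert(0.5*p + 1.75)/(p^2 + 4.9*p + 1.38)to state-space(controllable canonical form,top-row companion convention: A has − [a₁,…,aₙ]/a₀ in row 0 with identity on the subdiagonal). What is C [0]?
Reachable canonical form: C = numerator coefficients (right-aligned, zero-padded to length n).
num = 0.5*p + 1.75, C = [[0.5, 1.75]].
C[0] = 0.5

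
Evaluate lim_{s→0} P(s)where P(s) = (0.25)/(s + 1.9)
DC gain = P(0) = num(0)/den(0) = 0.25/1.9 = 0.1316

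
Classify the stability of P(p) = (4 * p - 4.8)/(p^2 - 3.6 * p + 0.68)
Denominator: p^2 - 3.6*p + 0.68 = (p - 3.4)(p - 0.2). Poles: 0.2, 3.4. Unstable (2 pole(s) in RHP)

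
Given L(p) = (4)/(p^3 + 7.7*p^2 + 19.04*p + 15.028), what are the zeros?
Numerator is a nonzero constant (4) → Zeros: none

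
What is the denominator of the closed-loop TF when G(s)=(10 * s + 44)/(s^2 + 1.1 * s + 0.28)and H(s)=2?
Characteristic poly = G_den * H_den + G_num * H_num = (s^2 + 1.1*s + 0.28) + (20*s + 88) = s^2 + 21.1*s + 88.28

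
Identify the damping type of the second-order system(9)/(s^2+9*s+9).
Standard form: ωn²/(s²+2ζωn·s+ωn²) gives ωn=3, ζ=1.5.
Overdamped (ζ = 1.5 > 1)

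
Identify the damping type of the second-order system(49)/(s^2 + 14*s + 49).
Standard form: ωn²/(s²+2ζωn·s+ωn²) gives ωn=7, ζ=1.
Critically damped (ζ = 1)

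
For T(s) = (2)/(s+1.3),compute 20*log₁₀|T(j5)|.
Substitute s = j*5: T(j5) = 0.0974148 - 0.374672j.
|T(j5)| = sqrt(Re² + Im²) = 0.3871.
20*log₁₀(0.3871) = -8.24 dB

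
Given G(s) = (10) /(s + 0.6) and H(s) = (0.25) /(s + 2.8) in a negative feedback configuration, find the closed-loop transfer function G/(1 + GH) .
Closed-loop T = G/(1+GH).
Numerator: G_num * H_den = 10*s + 28.
Denominator: G_den * H_den + G_num * H_num = (s^2 + 3.4*s + 1.68) + (2.5) = s^2 + 3.4*s + 4.18.
T(s) = (10*s + 28)/(s^2 + 3.4*s + 4.18)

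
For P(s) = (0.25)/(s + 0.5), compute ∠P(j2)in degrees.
Substitute s = j*2: P(j2) = 0.0294118 - 0.117647j.
∠P(j2) = atan2(Im, Re) = atan2(-0.117647, 0.0294118) = -75.96°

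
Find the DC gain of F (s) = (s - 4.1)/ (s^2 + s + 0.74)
DC gain = F(0) = num(0)/den(0) = -4.1/0.74 = -5.541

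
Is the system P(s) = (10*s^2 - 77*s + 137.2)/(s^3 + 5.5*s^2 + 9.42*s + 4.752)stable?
Denominator: s^3 + 5.5*s^2 + 9.42*s + 4.752 = (s + 2.4)(s + 2.2)(s + 0.9). Poles: -0.9, -2.2, -2.4. All Re(p)<0: Yes (stable)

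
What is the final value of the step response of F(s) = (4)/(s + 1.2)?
FVT: lim_{t→∞} y(t) = lim_{s→0} s*Y(s) where Y(s) = F(s)/s.
= lim_{s→0} F(s) = F(0) = num(0)/den(0) = 4/1.2 = 3.333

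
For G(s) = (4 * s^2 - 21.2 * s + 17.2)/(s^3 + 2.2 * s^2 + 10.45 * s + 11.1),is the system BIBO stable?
Denominator: s^3 + 2.2*s^2 + 10.45*s + 11.1 = (s + 1.2)(s^2 + s + 9.25). Poles: -0.5 + 3j, -0.5 - 3j, -1.2. All Re(p)<0: Yes (stable)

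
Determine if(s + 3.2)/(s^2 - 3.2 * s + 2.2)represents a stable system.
Denominator: s^2 - 3.2*s + 2.2 = (s - 2.2)(s - 1). Poles: 1, 2.2. All Re(p)<0: No (unstable)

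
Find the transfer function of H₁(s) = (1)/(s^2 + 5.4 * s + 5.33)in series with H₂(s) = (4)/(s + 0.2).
Series: H = H₁ · H₂ = (n₁·n₂)/(d₁·d₂).
Num: n₁·n₂ = 4. Den: d₁·d₂ = s^3 + 5.6*s^2 + 6.41*s + 1.066.
H(s) = (4)/(s^3 + 5.6*s^2 + 6.41*s + 1.066)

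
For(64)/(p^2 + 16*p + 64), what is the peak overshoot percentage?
Standard form: ωn²/(p²+2ζωn·p+ωn²) → ωn = 8, ζ = 1.
ζ ≥ 1, so the response is non-oscillatory: peak overshoot = 0%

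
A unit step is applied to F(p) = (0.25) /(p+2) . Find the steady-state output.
FVT: lim_{t→∞} y(t) = lim_{p→0} p*Y(p) where Y(p) = F(p)/p.
= lim_{p→0} F(p) = F(0) = num(0)/den(0) = 0.25/2 = 0.125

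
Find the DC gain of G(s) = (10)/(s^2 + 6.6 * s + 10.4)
DC gain = G(0) = num(0)/den(0) = 10/10.4 = 0.9615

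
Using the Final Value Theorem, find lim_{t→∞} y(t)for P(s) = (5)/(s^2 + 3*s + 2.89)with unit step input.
FVT: lim_{t→∞} y(t) = lim_{s→0} s*Y(s) where Y(s) = P(s)/s.
= lim_{s→0} P(s) = P(0) = num(0)/den(0) = 5/2.89 = 1.73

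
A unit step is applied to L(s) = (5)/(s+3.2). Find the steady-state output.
FVT: lim_{t→∞} y(t) = lim_{s→0} s*Y(s) where Y(s) = L(s)/s.
= lim_{s→0} L(s) = L(0) = num(0)/den(0) = 5/3.2 = 1.562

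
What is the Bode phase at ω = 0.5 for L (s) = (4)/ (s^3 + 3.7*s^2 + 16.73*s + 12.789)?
Substitute s = j*0.5: L(j0.5) = 0.227441 - 0.157966j.
∠L(j0.5) = atan2(Im, Re) = atan2(-0.157966, 0.227441) = -34.78°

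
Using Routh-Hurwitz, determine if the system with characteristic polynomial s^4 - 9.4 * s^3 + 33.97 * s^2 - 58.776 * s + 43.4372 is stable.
Routh array:
s^4: [1, 33.97, 43.4372]; s^3: [-9.4, -58.776]; s^2: [27.7172, 43.4372]; s^1: [-44.0447]; s^0: [43.4372]
First column: [1, -9.4, 27.7172, -44.0447, 43.4372]. Sign changes = 4.
No, unstable (4 RHP root(s))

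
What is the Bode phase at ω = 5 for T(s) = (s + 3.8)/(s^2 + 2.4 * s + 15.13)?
Substitute s = j*5: T(j5) = 0.0931749 - 0.393303j.
∠T(j5) = atan2(Im, Re) = atan2(-0.393303, 0.0931749) = -76.67°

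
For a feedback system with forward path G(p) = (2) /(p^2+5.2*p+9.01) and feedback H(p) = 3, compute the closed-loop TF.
Closed-loop T = G/(1+GH).
Numerator: G_num * H_den = 2.
Denominator: G_den * H_den + G_num * H_num = (p^2 + 5.2*p + 9.01) + (6) = p^2 + 5.2*p + 15.01.
T(p) = (2)/(p^2 + 5.2*p + 15.01)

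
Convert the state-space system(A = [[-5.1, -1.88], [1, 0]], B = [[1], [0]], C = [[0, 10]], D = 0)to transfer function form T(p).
T(p) = C(pI - A)⁻¹B + D.
Characteristic polynomial det(pI - A) = p^2 + 5.1*p + 1.88.
Numerator from C·adj(pI-A)·B + D·det(pI-A) = 10.
T(p) = (10)/(p^2 + 5.1*p + 1.88)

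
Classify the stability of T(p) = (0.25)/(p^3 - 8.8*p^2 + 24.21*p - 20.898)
Denominator: p^3 - 8.8*p^2 + 24.21*p - 20.898 = (p - 4.3)(p - 2.7)(p - 1.8). Poles: 1.8, 2.7, 4.3. Unstable (3 pole(s) in RHP)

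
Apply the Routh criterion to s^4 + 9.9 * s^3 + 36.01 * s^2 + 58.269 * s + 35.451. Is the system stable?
Routh array:
s^4: [1, 36.01, 35.451]; s^3: [9.9, 58.269]; s^2: [30.1242, 35.451]; s^1: [46.6184]; s^0: [35.451]
First column: [1, 9.9, 30.1242, 46.6184, 35.451]. Sign changes = 0.
Yes, stable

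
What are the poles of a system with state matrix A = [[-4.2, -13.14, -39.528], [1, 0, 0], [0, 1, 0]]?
Eigenvalues solve det(λI - A) = 0.
Characteristic polynomial: λ^3 + 4.2*λ^2 + 13.14*λ + 39.528 = 0.
Factor: (λ + 3.6)(λ^2 + 0.6*λ + 10.98) = 0.
Roots: -0.3 + 3.3j, -0.3 - 3.3j, -3.6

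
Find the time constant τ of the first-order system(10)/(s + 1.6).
First-order system: τ = -1/pole. Pole = -1.6. τ = -1/(-1.6) = 0.625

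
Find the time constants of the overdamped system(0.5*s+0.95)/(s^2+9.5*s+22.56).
Overdamped: real poles at -4.7, -4.8. τ = -1/pole → τ₁ = 0.2128, τ₂ = 0.2083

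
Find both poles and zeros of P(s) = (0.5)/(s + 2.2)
Set denominator = 0: s + 2.2 = 0 → Poles: -2.2
Numerator is a nonzero constant (0.5) → Zeros: none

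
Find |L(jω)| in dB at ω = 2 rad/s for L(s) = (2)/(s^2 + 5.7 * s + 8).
Substitute s = j*2: L(j2) = 0.0548095 - 0.156207j.
|L(j2)| = sqrt(Re² + Im²) = 0.1655.
20*log₁₀(0.1655) = -15.62 dB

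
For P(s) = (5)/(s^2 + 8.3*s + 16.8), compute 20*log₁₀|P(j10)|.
Substitute s = j*10: P(j10) = -0.0301204 - 0.030048j.
|P(j10)| = sqrt(Re² + Im²) = 0.04255.
20*log₁₀(0.04255) = -27.42 dB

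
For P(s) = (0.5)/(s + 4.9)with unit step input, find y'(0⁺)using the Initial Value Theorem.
IVT: y'(0⁺) = lim_{s→∞} s²·Y(s) = lim_{s→∞} s·P(s).
deg(num) = 0, deg(den) = 1, relative degree = 1, so s·P(s) → (leading num)/(leading den) = 0.5/1 = 0.5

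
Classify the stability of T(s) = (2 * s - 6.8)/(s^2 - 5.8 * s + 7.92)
Denominator: s^2 - 5.8*s + 7.92 = (s - 2.2)(s - 3.6). Poles: 2.2, 3.6. Unstable (2 pole(s) in RHP)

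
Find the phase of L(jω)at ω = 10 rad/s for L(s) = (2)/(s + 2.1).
Substitute s = j*10: L(j10) = 0.040226 - 0.191553j.
∠L(j10) = atan2(Im, Re) = atan2(-0.191553, 0.040226) = -78.14°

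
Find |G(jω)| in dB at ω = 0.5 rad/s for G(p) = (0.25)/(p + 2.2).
Substitute p = j*0.5: G(j0.5) = 0.108055 - 0.024558j.
|G(j0.5)| = sqrt(Re² + Im²) = 0.1108.
20*log₁₀(0.1108) = -19.11 dB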